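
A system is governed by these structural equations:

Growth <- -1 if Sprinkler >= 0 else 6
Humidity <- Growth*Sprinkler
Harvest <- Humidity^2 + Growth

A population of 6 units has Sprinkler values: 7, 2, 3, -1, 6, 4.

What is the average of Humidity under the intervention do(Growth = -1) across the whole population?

do(Growth=-1) breaks Growth's dependence on Sprinkler. With Growth=-1 fixed, Humidity across the units is -7, -2, -3, 1, -6, -4, mean -3.5.

-3.5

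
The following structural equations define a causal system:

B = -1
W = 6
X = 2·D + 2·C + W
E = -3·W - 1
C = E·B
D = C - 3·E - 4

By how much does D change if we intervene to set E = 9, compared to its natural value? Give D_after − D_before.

-112

do(E=9) replaces the equation E = -3·W - 1 with the constant E = 9.
C = E·B  [with E=9, B=-1]  = -9
D = C - 3·E - 4  [with C=-9, E=9]  = -40
Without intervention: E = -3·W - 1  [with W=6]  = -19; C = E·B  [with E=-19, B=-1]  = 19; D = C - 3·E - 4  [with C=19, E=-19]  = 72.
Change = -40 − 72 = -112.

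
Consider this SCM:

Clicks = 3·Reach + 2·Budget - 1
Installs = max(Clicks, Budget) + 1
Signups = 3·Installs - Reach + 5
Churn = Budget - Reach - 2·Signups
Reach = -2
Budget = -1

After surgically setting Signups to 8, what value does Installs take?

The intervention breaks the incoming arrows to Signups: Signups = 3·Installs - Reach + 5 no longer applies, and Signups = 8.
Since Installs is not a descendant of the intervened variable, it is unaffected.
Clicks = 3·Reach + 2·Budget - 1  [with Reach=-2, Budget=-1]  = -9
Installs = max(Clicks, Budget) + 1  [with Clicks=-9, Budget=-1]  = 0

0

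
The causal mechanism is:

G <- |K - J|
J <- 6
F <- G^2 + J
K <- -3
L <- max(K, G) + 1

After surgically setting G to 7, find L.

8

do(G=7) replaces the equation G <- |K - J| with the constant G = 7.
L = max(K, G) + 1  [with K=-3, G=7]  = 8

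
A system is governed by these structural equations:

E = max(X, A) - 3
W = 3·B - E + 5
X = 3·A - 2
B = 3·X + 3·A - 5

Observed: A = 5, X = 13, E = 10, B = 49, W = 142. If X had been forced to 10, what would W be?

118

do(X=10) replaces the equation X = 3·A - 2 with the constant X = 10.
E = max(X, A) - 3  [with X=10, A=5]  = 7
B = 3·X + 3·A - 5  [with X=10, A=5]  = 40
W = 3·B - E + 5  [with B=40, E=7]  = 118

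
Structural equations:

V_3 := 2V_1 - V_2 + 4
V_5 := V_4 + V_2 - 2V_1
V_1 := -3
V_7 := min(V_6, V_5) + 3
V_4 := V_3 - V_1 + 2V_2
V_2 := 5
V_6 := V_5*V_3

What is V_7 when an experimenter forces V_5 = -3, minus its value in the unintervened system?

116

Under do(V_5=-3), the mechanism V_5 := V_4 + V_2 - 2V_1 is discarded; V_5 is fixed at -3.
V_3 = 2V_1 - V_2 + 4  [with V_1=-3, V_2=5]  = -7
V_6 = V_5*V_3  [with V_5=-3, V_3=-7]  = 21
V_7 = min(V_6, V_5) + 3  [with V_6=21, V_5=-3]  = 0
Without intervention: V_3 = 2V_1 - V_2 + 4  [with V_1=-3, V_2=5]  = -7; V_4 = V_3 - V_1 + 2V_2  [with V_3=-7, V_1=-3, V_2=5]  = 6; V_5 = V_4 + V_2 - 2V_1  [with V_4=6, V_2=5, V_1=-3]  = 17; V_6 = V_5*V_3  [with V_5=17, V_3=-7]  = -119; V_7 = min(V_6, V_5) + 3  [with V_6=-119, V_5=17]  = -116.
Change = 0 − (-116) = 116.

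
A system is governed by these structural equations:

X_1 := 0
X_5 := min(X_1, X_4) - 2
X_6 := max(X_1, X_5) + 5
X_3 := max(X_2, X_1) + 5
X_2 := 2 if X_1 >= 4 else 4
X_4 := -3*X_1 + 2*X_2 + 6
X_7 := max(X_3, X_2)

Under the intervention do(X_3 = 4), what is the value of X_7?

The intervention breaks the incoming arrows to X_3: X_3 := max(X_2, X_1) + 5 no longer applies, and X_3 = 4.
X_2 = 2 if X_1 >= 4 else 4  [with X_1=0]  = 4
X_7 = max(X_3, X_2)  [with X_3=4, X_2=4]  = 4

4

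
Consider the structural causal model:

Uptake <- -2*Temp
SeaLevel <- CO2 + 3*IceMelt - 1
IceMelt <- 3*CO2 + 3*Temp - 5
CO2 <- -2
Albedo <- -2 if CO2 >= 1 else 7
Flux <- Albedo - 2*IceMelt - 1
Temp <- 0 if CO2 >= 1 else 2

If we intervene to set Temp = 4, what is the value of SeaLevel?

do(Temp=4) replaces the equation Temp <- 0 if CO2 >= 1 else 2 with the constant Temp = 4.
IceMelt = 3*CO2 + 3*Temp - 5  [with CO2=-2, Temp=4]  = 1
SeaLevel = CO2 + 3*IceMelt - 1  [with CO2=-2, IceMelt=1]  = 0

0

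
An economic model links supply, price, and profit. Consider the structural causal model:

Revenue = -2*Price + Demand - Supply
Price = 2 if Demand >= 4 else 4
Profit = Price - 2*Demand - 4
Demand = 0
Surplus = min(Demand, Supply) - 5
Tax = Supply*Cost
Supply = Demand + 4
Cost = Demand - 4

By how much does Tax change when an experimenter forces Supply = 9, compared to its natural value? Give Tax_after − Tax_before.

The intervention breaks the incoming arrows to Supply: Supply = Demand + 4 no longer applies, and Supply = 9.
Cost = Demand - 4  [with Demand=0]  = -4
Tax = Supply*Cost  [with Supply=9, Cost=-4]  = -36
Without intervention: Supply = Demand + 4  [with Demand=0]  = 4; Cost = Demand - 4  [with Demand=0]  = -4; Tax = Supply*Cost  [with Supply=4, Cost=-4]  = -16.
Change = -36 − (-16) = -20.

-20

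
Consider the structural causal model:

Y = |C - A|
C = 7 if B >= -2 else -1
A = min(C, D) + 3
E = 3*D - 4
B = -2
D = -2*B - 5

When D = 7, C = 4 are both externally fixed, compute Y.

Under do(D = 7, C = 4), each intervened variable's structural equation is replaced by its fixed value.
A = min(C, D) + 3  [with C=4, D=7]  = 7
Y = |C - A|  [with C=4, A=7]  = 3

3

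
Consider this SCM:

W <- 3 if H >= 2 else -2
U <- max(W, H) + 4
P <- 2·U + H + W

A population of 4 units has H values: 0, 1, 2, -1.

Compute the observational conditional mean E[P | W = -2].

6

Conditioning on W=-2 selects the 3 unit(s) with H ∈ {0, 1, -1}. Their P values: 6, 9, 3. Mean = 6.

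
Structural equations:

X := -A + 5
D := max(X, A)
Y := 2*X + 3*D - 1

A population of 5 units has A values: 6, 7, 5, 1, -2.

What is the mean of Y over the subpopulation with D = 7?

25

Conditioning on D=7 selects the 2 unit(s) with A ∈ {7, -2}. Their Y values: 16, 34. Mean = 25.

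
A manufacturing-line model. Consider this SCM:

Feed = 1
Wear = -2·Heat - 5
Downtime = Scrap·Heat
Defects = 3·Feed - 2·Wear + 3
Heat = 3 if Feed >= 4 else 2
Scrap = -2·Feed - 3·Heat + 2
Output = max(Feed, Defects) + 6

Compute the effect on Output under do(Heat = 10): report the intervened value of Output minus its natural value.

Under do(Heat=10), the mechanism Heat = 3 if Feed >= 4 else 2 is discarded; Heat is fixed at 10.
Wear = -2·Heat - 5  [with Heat=10]  = -25
Defects = 3·Feed - 2·Wear + 3  [with Feed=1, Wear=-25]  = 56
Output = max(Feed, Defects) + 6  [with Feed=1, Defects=56]  = 62
Without intervention: Heat = 3 if Feed >= 4 else 2  [with Feed=1]  = 2; Wear = -2·Heat - 5  [with Heat=2]  = -9; Defects = 3·Feed - 2·Wear + 3  [with Feed=1, Wear=-9]  = 24; Output = max(Feed, Defects) + 6  [with Feed=1, Defects=24]  = 30.
Change = 62 − 30 = 32.

32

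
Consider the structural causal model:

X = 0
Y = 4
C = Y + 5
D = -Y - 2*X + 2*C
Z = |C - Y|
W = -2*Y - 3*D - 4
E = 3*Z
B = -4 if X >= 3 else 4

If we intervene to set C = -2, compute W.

12

The intervention breaks the incoming arrows to C: C = Y + 5 no longer applies, and C = -2.
D = -Y - 2*X + 2*C  [with Y=4, X=0, C=-2]  = -8
W = -2*Y - 3*D - 4  [with Y=4, D=-8]  = 12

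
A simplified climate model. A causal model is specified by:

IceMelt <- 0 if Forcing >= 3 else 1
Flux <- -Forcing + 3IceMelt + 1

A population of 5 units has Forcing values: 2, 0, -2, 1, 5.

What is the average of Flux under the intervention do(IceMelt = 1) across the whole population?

2.8

Every unit gets IceMelt=1 under the intervention. Flux values become 2, 4, 6, 3, -1; E[Flux|do(IceMelt=1)] = 2.8.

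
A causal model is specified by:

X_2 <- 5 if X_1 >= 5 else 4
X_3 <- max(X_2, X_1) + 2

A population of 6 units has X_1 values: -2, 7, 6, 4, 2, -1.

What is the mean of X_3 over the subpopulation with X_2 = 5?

8.5

E[X_3|X_2=5] averages over only the 2 units with X_2=5 (X_1 = 7, 6): X_3 = 9, 8, mean 8.5.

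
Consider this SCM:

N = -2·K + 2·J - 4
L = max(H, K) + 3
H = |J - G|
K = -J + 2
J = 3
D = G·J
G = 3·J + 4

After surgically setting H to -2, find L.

Intervening sets H = -2 and removes its equation (H = |J - G|).
K = -J + 2  [with J=3]  = -1
L = max(H, K) + 3  [with H=-2, K=-1]  = 2

2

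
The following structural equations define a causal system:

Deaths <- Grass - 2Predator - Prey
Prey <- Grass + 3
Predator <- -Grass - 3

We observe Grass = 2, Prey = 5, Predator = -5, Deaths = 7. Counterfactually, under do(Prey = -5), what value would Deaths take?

Under do(Prey=-5), the mechanism Prey <- Grass + 3 is discarded; Prey is fixed at -5.
Predator = -Grass - 3  [with Grass=2]  = -5
Deaths = Grass - 2Predator - Prey  [with Grass=2, Predator=-5, Prey=-5]  = 17

17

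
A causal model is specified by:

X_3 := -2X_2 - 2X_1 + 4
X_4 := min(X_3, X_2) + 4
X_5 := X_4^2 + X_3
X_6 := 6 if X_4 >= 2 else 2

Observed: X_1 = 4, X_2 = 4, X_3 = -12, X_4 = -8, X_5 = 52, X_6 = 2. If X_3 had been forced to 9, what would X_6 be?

6

The intervention breaks the incoming arrows to X_3: X_3 := -2X_2 - 2X_1 + 4 no longer applies, and X_3 = 9.
X_4 = min(X_3, X_2) + 4  [with X_3=9, X_2=4]  = 8
X_6 = 6 if X_4 >= 2 else 2  [with X_4=8]  = 6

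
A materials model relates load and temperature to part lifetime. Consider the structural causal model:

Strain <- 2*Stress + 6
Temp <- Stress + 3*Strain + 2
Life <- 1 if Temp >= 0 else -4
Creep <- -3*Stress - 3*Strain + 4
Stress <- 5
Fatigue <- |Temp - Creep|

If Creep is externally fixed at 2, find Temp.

55

Under do(Creep=2), the mechanism Creep <- -3*Stress - 3*Strain + 4 is discarded; Creep is fixed at 2.
Since Temp is not a descendant of the intervened variable, it is unaffected.
Strain = 2*Stress + 6  [with Stress=5]  = 16
Temp = Stress + 3*Strain + 2  [with Stress=5, Strain=16]  = 55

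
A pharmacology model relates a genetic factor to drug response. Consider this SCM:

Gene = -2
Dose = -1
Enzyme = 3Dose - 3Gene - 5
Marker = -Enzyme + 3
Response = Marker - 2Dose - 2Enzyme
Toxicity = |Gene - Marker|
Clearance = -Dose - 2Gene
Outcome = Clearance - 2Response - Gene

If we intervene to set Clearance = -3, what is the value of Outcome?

-23

do(Clearance=-3) replaces the equation Clearance = -Dose - 2Gene with the constant Clearance = -3.
Enzyme = 3Dose - 3Gene - 5  [with Dose=-1, Gene=-2]  = -2
Marker = -Enzyme + 3  [with Enzyme=-2]  = 5
Response = Marker - 2Dose - 2Enzyme  [with Marker=5, Dose=-1, Enzyme=-2]  = 11
Outcome = Clearance - 2Response - Gene  [with Clearance=-3, Response=11, Gene=-2]  = -23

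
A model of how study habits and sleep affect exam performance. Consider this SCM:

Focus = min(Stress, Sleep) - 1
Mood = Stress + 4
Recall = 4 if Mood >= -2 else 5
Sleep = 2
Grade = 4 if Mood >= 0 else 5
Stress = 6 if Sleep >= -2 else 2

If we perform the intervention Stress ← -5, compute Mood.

-1

Under do(Stress=-5), the mechanism Stress = 6 if Sleep >= -2 else 2 is discarded; Stress is fixed at -5.
Mood = Stress + 4  [with Stress=-5]  = -1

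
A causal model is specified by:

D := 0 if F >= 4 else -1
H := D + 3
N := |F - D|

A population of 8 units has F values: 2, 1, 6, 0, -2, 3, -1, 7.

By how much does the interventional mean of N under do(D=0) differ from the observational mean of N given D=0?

-3.75

Every unit gets D=0 under the intervention. N values become 2, 1, 6, 0, 2, 3, 1, 7; E[N|do(D=0)] = 2.75.
E[N|D=0] averages over only the 2 units with D=0 (F = 6, 7): N = 6, 7, mean 6.5.
Difference = 2.75 − 6.5 = -3.75.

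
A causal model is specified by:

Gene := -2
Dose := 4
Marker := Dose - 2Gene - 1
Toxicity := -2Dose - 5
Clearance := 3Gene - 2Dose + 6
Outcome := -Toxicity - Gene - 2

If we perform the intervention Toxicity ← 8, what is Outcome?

-8

Under do(Toxicity=8), the mechanism Toxicity := -2Dose - 5 is discarded; Toxicity is fixed at 8.
Outcome = -Toxicity - Gene - 2  [with Toxicity=8, Gene=-2]  = -8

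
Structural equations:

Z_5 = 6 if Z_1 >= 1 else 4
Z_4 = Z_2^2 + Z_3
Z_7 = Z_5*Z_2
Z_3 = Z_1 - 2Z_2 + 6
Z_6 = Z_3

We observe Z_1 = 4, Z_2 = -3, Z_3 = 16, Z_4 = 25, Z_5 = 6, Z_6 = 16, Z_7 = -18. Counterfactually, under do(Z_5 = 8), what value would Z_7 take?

-24

Under do(Z_5=8), the mechanism Z_5 = 6 if Z_1 >= 1 else 4 is discarded; Z_5 is fixed at 8.
Z_7 = Z_5*Z_2  [with Z_5=8, Z_2=-3]  = -24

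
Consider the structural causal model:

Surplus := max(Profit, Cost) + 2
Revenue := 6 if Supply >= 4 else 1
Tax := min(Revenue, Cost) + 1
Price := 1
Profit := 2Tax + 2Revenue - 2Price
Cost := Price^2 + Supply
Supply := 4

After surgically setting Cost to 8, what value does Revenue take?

The intervention breaks the incoming arrows to Cost: Cost := Price^2 + Supply no longer applies, and Cost = 8.
Revenue is not downstream of the intervention, so its value is determined by the original equations.
Revenue = 6 if Supply >= 4 else 1  [with Supply=4]  = 6

6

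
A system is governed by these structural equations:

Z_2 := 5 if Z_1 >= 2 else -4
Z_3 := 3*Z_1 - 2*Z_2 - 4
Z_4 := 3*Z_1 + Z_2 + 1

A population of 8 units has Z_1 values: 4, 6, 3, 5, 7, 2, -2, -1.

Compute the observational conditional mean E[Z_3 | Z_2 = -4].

Conditioning on Z_2=-4 selects the 2 unit(s) with Z_1 ∈ {-2, -1}. Their Z_3 values: -2, 1. Mean = -0.5.

-0.5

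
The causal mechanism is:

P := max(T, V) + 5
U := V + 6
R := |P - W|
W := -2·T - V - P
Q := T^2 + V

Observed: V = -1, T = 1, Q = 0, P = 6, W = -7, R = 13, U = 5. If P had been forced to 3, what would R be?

Under do(P=3), the mechanism P := max(T, V) + 5 is discarded; P is fixed at 3.
W = -2·T - V - P  [with T=1, V=-1, P=3]  = -4
R = |P - W|  [with P=3, W=-4]  = 7

7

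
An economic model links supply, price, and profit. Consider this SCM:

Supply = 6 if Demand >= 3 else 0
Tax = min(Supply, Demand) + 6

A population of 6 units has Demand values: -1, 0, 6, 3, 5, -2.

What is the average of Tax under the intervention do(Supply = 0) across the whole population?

Every unit gets Supply=0 under the intervention. Tax values become 5, 6, 6, 6, 6, 4; E[Tax|do(Supply=0)] = 5.5.

5.5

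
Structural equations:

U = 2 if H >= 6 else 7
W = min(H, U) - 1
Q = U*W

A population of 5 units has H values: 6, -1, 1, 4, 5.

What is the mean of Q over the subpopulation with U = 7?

Conditioning on U=7 selects the 4 unit(s) with H ∈ {-1, 1, 4, 5}. Their Q values: -14, 0, 21, 28. Mean = 8.75.

8.75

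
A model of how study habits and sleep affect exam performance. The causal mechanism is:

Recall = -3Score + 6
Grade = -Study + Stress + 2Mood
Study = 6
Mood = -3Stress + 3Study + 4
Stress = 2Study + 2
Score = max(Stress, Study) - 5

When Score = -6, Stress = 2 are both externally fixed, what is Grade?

28

Setting Score = -6, Stress = 2 by intervention discards those variables' equations.
Mood = -3Stress + 3Study + 4  [with Stress=2, Study=6]  = 16
Grade = -Study + Stress + 2Mood  [with Study=6, Stress=2, Mood=16]  = 28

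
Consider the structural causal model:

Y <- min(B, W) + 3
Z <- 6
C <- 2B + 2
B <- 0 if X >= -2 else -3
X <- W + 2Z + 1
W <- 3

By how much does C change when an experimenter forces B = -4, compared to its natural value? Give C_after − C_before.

-8

Intervening sets B = -4 and removes its equation (B <- 0 if X >= -2 else -3).
C = 2B + 2  [with B=-4]  = -6
Without intervention: X = W + 2Z + 1  [with W=3, Z=6]  = 16; B = 0 if X >= -2 else -3  [with X=16]  = 0; C = 2B + 2  [with B=0]  = 2.
Change = -6 − 2 = -8.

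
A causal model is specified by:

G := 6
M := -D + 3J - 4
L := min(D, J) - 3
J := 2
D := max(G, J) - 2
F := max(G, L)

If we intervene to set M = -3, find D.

4

do(M=-3) replaces the equation M := -D + 3J - 4 with the constant M = -3.
D is not downstream of the intervention, so its value is determined by the original equations.
D = max(G, J) - 2  [with G=6, J=2]  = 4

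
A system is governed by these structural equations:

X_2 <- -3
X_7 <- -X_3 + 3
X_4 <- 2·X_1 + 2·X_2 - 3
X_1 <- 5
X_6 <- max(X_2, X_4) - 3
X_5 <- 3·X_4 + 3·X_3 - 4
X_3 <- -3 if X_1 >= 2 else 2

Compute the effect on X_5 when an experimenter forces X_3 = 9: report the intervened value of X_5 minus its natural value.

do(X_3=9) replaces the equation X_3 <- -3 if X_1 >= 2 else 2 with the constant X_3 = 9.
X_4 = 2·X_1 + 2·X_2 - 3  [with X_1=5, X_2=-3]  = 1
X_5 = 3·X_4 + 3·X_3 - 4  [with X_4=1, X_3=9]  = 26
Without intervention: X_3 = -3 if X_1 >= 2 else 2  [with X_1=5]  = -3; X_4 = 2·X_1 + 2·X_2 - 3  [with X_1=5, X_2=-3]  = 1; X_5 = 3·X_4 + 3·X_3 - 4  [with X_4=1, X_3=-3]  = -10.
Change = 26 − (-10) = 36.

36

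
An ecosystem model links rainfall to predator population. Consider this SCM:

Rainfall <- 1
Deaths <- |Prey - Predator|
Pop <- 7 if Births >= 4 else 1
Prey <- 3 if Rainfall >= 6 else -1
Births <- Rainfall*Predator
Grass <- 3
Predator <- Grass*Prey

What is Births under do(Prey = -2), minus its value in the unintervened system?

do(Prey=-2) replaces the equation Prey <- 3 if Rainfall >= 6 else -1 with the constant Prey = -2.
Predator = Grass*Prey  [with Grass=3, Prey=-2]  = -6
Births = Rainfall*Predator  [with Rainfall=1, Predator=-6]  = -6
Without intervention: Prey = 3 if Rainfall >= 6 else -1  [with Rainfall=1]  = -1; Predator = Grass*Prey  [with Grass=3, Prey=-1]  = -3; Births = Rainfall*Predator  [with Rainfall=1, Predator=-3]  = -3.
Change = -6 − (-3) = -3.

-3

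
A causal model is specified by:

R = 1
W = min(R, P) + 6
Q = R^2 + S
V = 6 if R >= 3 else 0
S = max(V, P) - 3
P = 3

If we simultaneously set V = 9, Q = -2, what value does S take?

Setting V = 9, Q = -2 by intervention discards those variables' equations.
S = max(V, P) - 3  [with V=9, P=3]  = 6

6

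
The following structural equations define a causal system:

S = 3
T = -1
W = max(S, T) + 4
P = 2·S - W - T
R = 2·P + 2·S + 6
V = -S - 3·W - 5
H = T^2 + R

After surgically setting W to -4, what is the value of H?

35

The intervention breaks the incoming arrows to W: W = max(S, T) + 4 no longer applies, and W = -4.
P = 2·S - W - T  [with S=3, W=-4, T=-1]  = 11
R = 2·P + 2·S + 6  [with P=11, S=3]  = 34
H = T^2 + R  [with T=-1, R=34]  = 35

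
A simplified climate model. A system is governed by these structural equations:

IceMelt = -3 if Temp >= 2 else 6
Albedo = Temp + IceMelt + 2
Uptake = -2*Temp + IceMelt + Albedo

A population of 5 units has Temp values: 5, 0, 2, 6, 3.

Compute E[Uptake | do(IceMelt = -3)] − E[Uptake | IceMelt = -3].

The intervention sets IceMelt=-3 in all 5 units regardless of Temp. Recomputing Uptake per unit gives -9, -4, -6, -10, -7; average -7.2.
E[Uptake|IceMelt=-3] averages over only the 4 units with IceMelt=-3 (Temp = 5, 2, 6, 3): Uptake = -9, -6, -10, -7, mean -8.
Difference = -7.2 − (-8) = 0.8.

0.8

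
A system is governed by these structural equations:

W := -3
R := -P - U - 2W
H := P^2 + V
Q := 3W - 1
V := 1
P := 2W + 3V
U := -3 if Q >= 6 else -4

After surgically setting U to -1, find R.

The intervention breaks the incoming arrows to U: U := -3 if Q >= 6 else -4 no longer applies, and U = -1.
P = 2W + 3V  [with W=-3, V=1]  = -3
R = -P - U - 2W  [with P=-3, U=-1, W=-3]  = 10

10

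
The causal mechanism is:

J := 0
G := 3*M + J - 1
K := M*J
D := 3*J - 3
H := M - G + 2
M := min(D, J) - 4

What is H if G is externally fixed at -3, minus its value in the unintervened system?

-19

The intervention breaks the incoming arrows to G: G := 3*M + J - 1 no longer applies, and G = -3.
D = 3*J - 3  [with J=0]  = -3
M = min(D, J) - 4  [with D=-3, J=0]  = -7
H = M - G + 2  [with M=-7, G=-3]  = -2
Without intervention: D = 3*J - 3  [with J=0]  = -3; M = min(D, J) - 4  [with D=-3, J=0]  = -7; G = 3*M + J - 1  [with M=-7, J=0]  = -22; H = M - G + 2  [with M=-7, G=-22]  = 17.
Change = -2 − 17 = -19.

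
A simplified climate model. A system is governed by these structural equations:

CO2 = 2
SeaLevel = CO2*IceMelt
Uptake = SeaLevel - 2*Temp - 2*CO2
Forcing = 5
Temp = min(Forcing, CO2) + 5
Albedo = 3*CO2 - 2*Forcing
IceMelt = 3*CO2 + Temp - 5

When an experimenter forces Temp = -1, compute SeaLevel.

0

The intervention breaks the incoming arrows to Temp: Temp = min(Forcing, CO2) + 5 no longer applies, and Temp = -1.
IceMelt = 3*CO2 + Temp - 5  [with CO2=2, Temp=-1]  = 0
SeaLevel = CO2*IceMelt  [with CO2=2, IceMelt=0]  = 0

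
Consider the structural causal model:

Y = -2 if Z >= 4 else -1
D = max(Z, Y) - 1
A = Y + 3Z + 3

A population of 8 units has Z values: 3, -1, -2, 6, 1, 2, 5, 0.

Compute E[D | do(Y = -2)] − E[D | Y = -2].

Under do(Y=-2), Y's equation is replaced by Y=-2 for every unit. Per-unit D: 2, -2, -3, 5, 0, 1, 4, -1. Mean = 0.75.
Observing Y=-2 restricts to units where Y's equation naturally yields -2: Z ∈ {6, 5}. In that subpopulation D = 5, 4, mean 4.5.
Difference = 0.75 − 4.5 = -3.75.

-3.75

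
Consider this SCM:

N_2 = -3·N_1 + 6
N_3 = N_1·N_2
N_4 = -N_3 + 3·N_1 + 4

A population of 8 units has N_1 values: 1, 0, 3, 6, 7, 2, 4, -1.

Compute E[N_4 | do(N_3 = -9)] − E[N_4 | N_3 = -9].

5.25

do(N_3=-9) breaks N_3's dependence on N_1. With N_3=-9 fixed, N_4 across the units is 16, 13, 22, 31, 34, 19, 25, 10, mean 21.25.
Observing N_3=-9 restricts to units where N_3's equation naturally yields -9: N_1 ∈ {3, -1}. In that subpopulation N_4 = 22, 10, mean 16.
Difference = 21.25 − 16 = 5.25.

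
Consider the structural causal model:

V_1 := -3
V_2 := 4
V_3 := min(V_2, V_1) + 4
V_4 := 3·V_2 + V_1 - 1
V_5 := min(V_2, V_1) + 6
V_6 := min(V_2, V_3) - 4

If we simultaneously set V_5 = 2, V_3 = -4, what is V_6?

-8

The joint intervention fixes V_5 = 2, V_3 = -4, removing each variable's own equation.
V_6 = min(V_2, V_3) - 4  [with V_2=4, V_3=-4]  = -8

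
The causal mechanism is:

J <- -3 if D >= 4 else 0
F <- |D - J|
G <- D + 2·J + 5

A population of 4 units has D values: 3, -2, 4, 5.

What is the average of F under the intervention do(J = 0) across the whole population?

The intervention sets J=0 in all 4 units regardless of D. Recomputing F per unit gives 3, 2, 4, 5; average 3.5.

3.5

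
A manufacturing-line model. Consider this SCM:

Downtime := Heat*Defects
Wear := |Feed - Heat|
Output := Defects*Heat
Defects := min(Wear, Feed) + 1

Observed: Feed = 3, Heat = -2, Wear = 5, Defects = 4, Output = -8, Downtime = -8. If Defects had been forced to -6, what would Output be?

12

Intervening sets Defects = -6 and removes its equation (Defects := min(Wear, Feed) + 1).
Output = Defects*Heat  [with Defects=-6, Heat=-2]  = 12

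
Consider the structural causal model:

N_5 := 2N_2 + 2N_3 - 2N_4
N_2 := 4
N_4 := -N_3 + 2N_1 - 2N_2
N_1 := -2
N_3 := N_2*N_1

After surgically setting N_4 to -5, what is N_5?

Intervening sets N_4 = -5 and removes its equation (N_4 := -N_3 + 2N_1 - 2N_2).
N_3 = N_2*N_1  [with N_2=4, N_1=-2]  = -8
N_5 = 2N_2 + 2N_3 - 2N_4  [with N_2=4, N_3=-8, N_4=-5]  = 2

2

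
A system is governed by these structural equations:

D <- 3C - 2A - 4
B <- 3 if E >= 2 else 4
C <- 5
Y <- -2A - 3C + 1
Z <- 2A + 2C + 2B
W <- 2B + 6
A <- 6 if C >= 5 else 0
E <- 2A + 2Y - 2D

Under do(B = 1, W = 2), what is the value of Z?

The joint intervention fixes B = 1, W = 2, removing each variable's own equation.
A = 6 if C >= 5 else 0  [with C=5]  = 6
Z = 2A + 2C + 2B  [with A=6, C=5, B=1]  = 24

24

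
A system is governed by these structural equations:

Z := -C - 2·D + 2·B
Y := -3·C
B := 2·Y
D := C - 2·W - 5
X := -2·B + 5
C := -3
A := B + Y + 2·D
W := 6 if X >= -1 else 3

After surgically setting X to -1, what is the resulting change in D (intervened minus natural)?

-6

Under do(X=-1), the mechanism X := -2·B + 5 is discarded; X is fixed at -1.
W = 6 if X >= -1 else 3  [with X=-1]  = 6
D = C - 2·W - 5  [with C=-3, W=6]  = -20
Without intervention: Y = -3·C  [with C=-3]  = 9; B = 2·Y  [with Y=9]  = 18; X = -2·B + 5  [with B=18]  = -31; W = 6 if X >= -1 else 3  [with X=-31]  = 3; D = C - 2·W - 5  [with C=-3, W=3]  = -14.
Change = -20 − (-14) = -6.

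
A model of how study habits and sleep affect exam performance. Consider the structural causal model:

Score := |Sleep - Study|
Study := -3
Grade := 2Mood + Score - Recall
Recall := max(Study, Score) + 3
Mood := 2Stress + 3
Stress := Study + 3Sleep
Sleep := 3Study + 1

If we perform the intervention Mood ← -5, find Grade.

-13

Under do(Mood=-5), the mechanism Mood := 2Stress + 3 is discarded; Mood is fixed at -5.
Sleep = 3Study + 1  [with Study=-3]  = -8
Score = |Sleep - Study|  [with Sleep=-8, Study=-3]  = 5
Recall = max(Study, Score) + 3  [with Study=-3, Score=5]  = 8
Grade = 2Mood + Score - Recall  [with Mood=-5, Score=5, Recall=8]  = -13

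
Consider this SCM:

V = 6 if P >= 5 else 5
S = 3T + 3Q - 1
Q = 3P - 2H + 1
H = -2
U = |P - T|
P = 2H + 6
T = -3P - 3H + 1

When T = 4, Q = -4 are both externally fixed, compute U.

2

The joint intervention fixes T = 4, Q = -4, removing each variable's own equation.
P = 2H + 6  [with H=-2]  = 2
U = |P - T|  [with P=2, T=4]  = 2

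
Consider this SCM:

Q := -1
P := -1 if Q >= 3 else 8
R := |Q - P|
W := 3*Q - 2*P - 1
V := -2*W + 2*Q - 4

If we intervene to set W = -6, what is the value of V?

Intervening sets W = -6 and removes its equation (W := 3*Q - 2*P - 1).
V = -2*W + 2*Q - 4  [with W=-6, Q=-1]  = 6

6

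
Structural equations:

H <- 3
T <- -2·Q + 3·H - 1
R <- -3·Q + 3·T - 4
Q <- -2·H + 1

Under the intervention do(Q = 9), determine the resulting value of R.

-61

Under do(Q=9), the mechanism Q <- -2·H + 1 is discarded; Q is fixed at 9.
T = -2·Q + 3·H - 1  [with Q=9, H=3]  = -10
R = -3·Q + 3·T - 4  [with Q=9, T=-10]  = -61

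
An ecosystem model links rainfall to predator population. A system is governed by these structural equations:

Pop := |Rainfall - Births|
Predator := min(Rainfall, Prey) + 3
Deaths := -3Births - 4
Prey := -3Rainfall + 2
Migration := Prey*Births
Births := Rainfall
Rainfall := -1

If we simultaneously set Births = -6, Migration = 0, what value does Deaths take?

14

Setting Births = -6, Migration = 0 by intervention discards those variables' equations.
Deaths = -3Births - 4  [with Births=-6]  = 14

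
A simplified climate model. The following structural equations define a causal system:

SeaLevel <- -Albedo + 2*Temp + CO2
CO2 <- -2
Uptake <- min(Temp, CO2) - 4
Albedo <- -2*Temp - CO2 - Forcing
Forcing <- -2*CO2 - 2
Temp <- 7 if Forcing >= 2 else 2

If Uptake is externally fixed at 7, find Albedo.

do(Uptake=7) replaces the equation Uptake <- min(Temp, CO2) - 4 with the constant Uptake = 7.
No directed path runs from Uptake to Albedo, so Albedo keeps its natural value.
Forcing = -2*CO2 - 2  [with CO2=-2]  = 2
Temp = 7 if Forcing >= 2 else 2  [with Forcing=2]  = 7
Albedo = -2*Temp - CO2 - Forcing  [with Temp=7, CO2=-2, Forcing=2]  = -14

-14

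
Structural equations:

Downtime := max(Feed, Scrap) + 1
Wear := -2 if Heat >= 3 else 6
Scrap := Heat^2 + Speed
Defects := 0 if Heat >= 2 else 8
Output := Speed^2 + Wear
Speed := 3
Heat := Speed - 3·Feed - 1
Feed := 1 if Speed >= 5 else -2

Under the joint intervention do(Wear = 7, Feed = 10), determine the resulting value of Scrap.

787

The joint intervention fixes Wear = 7, Feed = 10, removing each variable's own equation.
Heat = Speed - 3·Feed - 1  [with Speed=3, Feed=10]  = -28
Scrap = Heat^2 + Speed  [with Heat=-28, Speed=3]  = 787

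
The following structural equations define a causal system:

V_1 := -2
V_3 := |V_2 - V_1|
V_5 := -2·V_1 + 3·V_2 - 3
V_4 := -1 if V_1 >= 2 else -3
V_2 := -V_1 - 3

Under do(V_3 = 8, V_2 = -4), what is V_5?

-11

Setting V_3 = 8, V_2 = -4 by intervention discards those variables' equations.
V_5 = -2·V_1 + 3·V_2 - 3  [with V_1=-2, V_2=-4]  = -11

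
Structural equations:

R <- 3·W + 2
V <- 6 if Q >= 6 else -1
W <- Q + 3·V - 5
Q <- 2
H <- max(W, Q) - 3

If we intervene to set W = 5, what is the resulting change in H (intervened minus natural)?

do(W=5) replaces the equation W <- Q + 3·V - 5 with the constant W = 5.
H = max(W, Q) - 3  [with W=5, Q=2]  = 2
Without intervention: V = 6 if Q >= 6 else -1  [with Q=2]  = -1; W = Q + 3·V - 5  [with Q=2, V=-1]  = -6; H = max(W, Q) - 3  [with W=-6, Q=2]  = -1.
Change = 2 − (-1) = 3.

3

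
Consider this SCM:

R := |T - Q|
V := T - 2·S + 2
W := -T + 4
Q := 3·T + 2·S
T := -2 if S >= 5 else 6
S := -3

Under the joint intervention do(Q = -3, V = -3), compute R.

Setting Q = -3, V = -3 by intervention discards those variables' equations.
T = -2 if S >= 5 else 6  [with S=-3]  = 6
R = |T - Q|  [with T=6, Q=-3]  = 9

9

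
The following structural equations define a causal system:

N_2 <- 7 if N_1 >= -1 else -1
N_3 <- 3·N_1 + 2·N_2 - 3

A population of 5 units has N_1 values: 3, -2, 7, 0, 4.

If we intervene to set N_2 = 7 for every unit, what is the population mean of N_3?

18.2

Under do(N_2=7), N_2's equation is replaced by N_2=7 for every unit. Per-unit N_3: 20, 5, 32, 11, 23. Mean = 18.2.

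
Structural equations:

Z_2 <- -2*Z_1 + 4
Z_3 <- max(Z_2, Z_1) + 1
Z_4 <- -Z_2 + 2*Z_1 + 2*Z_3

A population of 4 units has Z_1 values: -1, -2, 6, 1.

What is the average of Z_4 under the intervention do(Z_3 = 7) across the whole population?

14

The intervention sets Z_3=7 in all 4 units regardless of Z_1. Recomputing Z_4 per unit gives 6, 2, 34, 14; average 14.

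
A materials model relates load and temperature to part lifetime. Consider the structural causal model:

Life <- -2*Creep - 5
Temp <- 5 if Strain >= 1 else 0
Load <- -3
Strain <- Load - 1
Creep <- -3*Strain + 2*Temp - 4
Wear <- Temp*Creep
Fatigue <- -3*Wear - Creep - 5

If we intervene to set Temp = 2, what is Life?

The intervention breaks the incoming arrows to Temp: Temp <- 5 if Strain >= 1 else 0 no longer applies, and Temp = 2.
Strain = Load - 1  [with Load=-3]  = -4
Creep = -3*Strain + 2*Temp - 4  [with Strain=-4, Temp=2]  = 12
Life = -2*Creep - 5  [with Creep=12]  = -29

-29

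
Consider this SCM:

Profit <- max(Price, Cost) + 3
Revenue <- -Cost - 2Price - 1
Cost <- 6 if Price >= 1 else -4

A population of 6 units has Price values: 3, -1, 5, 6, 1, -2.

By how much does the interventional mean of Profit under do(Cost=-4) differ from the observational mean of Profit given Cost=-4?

3.5

Every unit gets Cost=-4 under the intervention. Profit values become 6, 2, 8, 9, 4, 1; E[Profit|do(Cost=-4)] = 5.
E[Profit|Cost=-4] averages over only the 2 units with Cost=-4 (Price = -1, -2): Profit = 2, 1, mean 1.5.
Difference = 5 − 1.5 = 3.5.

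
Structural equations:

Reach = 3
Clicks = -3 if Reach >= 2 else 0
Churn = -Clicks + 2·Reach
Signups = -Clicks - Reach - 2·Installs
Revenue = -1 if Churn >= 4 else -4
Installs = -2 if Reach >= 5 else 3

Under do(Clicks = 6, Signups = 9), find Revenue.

The joint intervention fixes Clicks = 6, Signups = 9, removing each variable's own equation.
Churn = -Clicks + 2·Reach  [with Clicks=6, Reach=3]  = 0
Revenue = -1 if Churn >= 4 else -4  [with Churn=0]  = -4

-4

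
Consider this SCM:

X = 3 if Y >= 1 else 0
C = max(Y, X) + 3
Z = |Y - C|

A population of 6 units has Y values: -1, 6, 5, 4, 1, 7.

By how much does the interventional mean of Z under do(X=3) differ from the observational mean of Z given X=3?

Every unit gets X=3 under the intervention. Z values become 7, 3, 3, 3, 5, 3; E[Z|do(X=3)] = 4.
Observing X=3 restricts to units where X's equation naturally yields 3: Y ∈ {6, 5, 4, 1, 7}. In that subpopulation Z = 3, 3, 3, 5, 3, mean 3.4.
Difference = 4 − 3.4 = 0.6.

0.6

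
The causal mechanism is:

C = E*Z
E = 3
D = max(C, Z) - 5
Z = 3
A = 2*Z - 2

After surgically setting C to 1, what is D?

The intervention breaks the incoming arrows to C: C = E*Z no longer applies, and C = 1.
D = max(C, Z) - 5  [with C=1, Z=3]  = -2

-2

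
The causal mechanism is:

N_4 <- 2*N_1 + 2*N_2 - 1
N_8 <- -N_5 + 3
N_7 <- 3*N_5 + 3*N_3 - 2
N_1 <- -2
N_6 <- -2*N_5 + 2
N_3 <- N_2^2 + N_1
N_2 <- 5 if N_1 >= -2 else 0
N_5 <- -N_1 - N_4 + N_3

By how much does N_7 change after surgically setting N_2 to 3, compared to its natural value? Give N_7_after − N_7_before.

-84

Under do(N_2=3), the mechanism N_2 <- 5 if N_1 >= -2 else 0 is discarded; N_2 is fixed at 3.
N_3 = N_2^2 + N_1  [with N_2=3, N_1=-2]  = 7
N_4 = 2*N_1 + 2*N_2 - 1  [with N_1=-2, N_2=3]  = 1
N_5 = -N_1 - N_4 + N_3  [with N_1=-2, N_4=1, N_3=7]  = 8
N_7 = 3*N_5 + 3*N_3 - 2  [with N_5=8, N_3=7]  = 43
Without intervention: N_2 = 5 if N_1 >= -2 else 0  [with N_1=-2]  = 5; N_3 = N_2^2 + N_1  [with N_2=5, N_1=-2]  = 23; N_4 = 2*N_1 + 2*N_2 - 1  [with N_1=-2, N_2=5]  = 5; N_5 = -N_1 - N_4 + N_3  [with N_1=-2, N_4=5, N_3=23]  = 20; N_7 = 3*N_5 + 3*N_3 - 2  [with N_5=20, N_3=23]  = 127.
Change = 43 − 127 = -84.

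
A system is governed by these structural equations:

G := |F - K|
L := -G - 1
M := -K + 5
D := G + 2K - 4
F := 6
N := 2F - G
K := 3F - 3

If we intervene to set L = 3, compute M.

Under do(L=3), the mechanism L := -G - 1 is discarded; L is fixed at 3.
Since M is not a descendant of the intervened variable, it is unaffected.
K = 3F - 3  [with F=6]  = 15
M = -K + 5  [with K=15]  = -10

-10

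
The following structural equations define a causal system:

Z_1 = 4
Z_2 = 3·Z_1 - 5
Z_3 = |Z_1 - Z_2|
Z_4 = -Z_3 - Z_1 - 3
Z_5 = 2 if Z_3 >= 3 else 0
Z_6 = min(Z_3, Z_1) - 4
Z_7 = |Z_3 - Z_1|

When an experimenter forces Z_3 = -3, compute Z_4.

-4

The intervention breaks the incoming arrows to Z_3: Z_3 = |Z_1 - Z_2| no longer applies, and Z_3 = -3.
Z_4 = -Z_3 - Z_1 - 3  [with Z_3=-3, Z_1=4]  = -4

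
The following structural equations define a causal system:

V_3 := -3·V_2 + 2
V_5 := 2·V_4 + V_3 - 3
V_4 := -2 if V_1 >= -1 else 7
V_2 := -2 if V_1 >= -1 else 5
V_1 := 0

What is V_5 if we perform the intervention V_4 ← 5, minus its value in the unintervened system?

14

Intervening sets V_4 = 5 and removes its equation (V_4 := -2 if V_1 >= -1 else 7).
V_2 = -2 if V_1 >= -1 else 5  [with V_1=0]  = -2
V_3 = -3·V_2 + 2  [with V_2=-2]  = 8
V_5 = 2·V_4 + V_3 - 3  [with V_4=5, V_3=8]  = 15
Without intervention: V_2 = -2 if V_1 >= -1 else 5  [with V_1=0]  = -2; V_3 = -3·V_2 + 2  [with V_2=-2]  = 8; V_4 = -2 if V_1 >= -1 else 7  [with V_1=0]  = -2; V_5 = 2·V_4 + V_3 - 3  [with V_4=-2, V_3=8]  = 1.
Change = 15 − 1 = 14.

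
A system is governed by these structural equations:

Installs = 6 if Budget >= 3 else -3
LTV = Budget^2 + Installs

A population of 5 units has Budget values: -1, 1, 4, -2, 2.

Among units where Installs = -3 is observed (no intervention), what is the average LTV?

-0.5

Observing Installs=-3 restricts to units where Installs's equation naturally yields -3: Budget ∈ {-1, 1, -2, 2}. In that subpopulation LTV = -2, -2, 1, 1, mean -0.5.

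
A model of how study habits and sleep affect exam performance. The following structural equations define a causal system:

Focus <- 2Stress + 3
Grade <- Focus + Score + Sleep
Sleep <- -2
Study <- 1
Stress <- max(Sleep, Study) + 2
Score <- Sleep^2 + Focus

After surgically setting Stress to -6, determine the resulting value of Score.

do(Stress=-6) replaces the equation Stress <- max(Sleep, Study) + 2 with the constant Stress = -6.
Focus = 2Stress + 3  [with Stress=-6]  = -9
Score = Sleep^2 + Focus  [with Sleep=-2, Focus=-9]  = -5

-5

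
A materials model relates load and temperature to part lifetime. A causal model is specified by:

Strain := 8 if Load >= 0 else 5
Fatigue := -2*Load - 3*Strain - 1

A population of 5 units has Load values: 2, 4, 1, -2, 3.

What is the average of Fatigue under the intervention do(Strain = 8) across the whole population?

-28.2

The intervention sets Strain=8 in all 5 units regardless of Load. Recomputing Fatigue per unit gives -29, -33, -27, -21, -31; average -28.2.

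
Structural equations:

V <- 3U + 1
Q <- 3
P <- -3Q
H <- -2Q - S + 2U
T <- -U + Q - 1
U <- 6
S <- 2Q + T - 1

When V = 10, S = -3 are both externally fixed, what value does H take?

9

Setting V = 10, S = -3 by intervention discards those variables' equations.
H = -2Q - S + 2U  [with Q=3, S=-3, U=6]  = 9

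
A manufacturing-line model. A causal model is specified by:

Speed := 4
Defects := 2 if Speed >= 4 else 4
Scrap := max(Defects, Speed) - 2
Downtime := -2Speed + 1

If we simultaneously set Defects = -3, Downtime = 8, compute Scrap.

2

The joint intervention fixes Defects = -3, Downtime = 8, removing each variable's own equation.
Scrap = max(Defects, Speed) - 2  [with Defects=-3, Speed=4]  = 2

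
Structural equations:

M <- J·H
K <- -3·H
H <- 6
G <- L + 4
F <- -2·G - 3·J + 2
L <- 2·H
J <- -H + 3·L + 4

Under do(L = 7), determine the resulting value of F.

-77

The intervention breaks the incoming arrows to L: L <- 2·H no longer applies, and L = 7.
J = -H + 3·L + 4  [with H=6, L=7]  = 19
G = L + 4  [with L=7]  = 11
F = -2·G - 3·J + 2  [with G=11, J=19]  = -77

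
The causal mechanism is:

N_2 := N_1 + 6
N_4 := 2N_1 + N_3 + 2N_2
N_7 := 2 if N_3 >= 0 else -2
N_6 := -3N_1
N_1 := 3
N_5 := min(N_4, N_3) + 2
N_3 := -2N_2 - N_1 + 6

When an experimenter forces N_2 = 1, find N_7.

Under do(N_2=1), the mechanism N_2 := N_1 + 6 is discarded; N_2 is fixed at 1.
N_3 = -2N_2 - N_1 + 6  [with N_2=1, N_1=3]  = 1
N_7 = 2 if N_3 >= 0 else -2  [with N_3=1]  = 2

2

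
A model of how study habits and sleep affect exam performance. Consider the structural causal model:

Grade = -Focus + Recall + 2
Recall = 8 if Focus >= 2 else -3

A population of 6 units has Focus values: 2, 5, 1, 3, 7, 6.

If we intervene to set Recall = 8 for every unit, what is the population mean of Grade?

6

The intervention sets Recall=8 in all 6 units regardless of Focus. Recomputing Grade per unit gives 8, 5, 9, 7, 3, 4; average 6.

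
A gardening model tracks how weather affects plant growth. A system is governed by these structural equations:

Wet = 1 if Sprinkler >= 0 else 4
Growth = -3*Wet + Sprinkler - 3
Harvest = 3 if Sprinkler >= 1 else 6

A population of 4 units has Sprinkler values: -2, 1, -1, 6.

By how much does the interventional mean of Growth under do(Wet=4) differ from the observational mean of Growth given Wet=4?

Under do(Wet=4), Wet's equation is replaced by Wet=4 for every unit. Per-unit Growth: -17, -14, -16, -9. Mean = -14.
Conditioning on Wet=4 selects the 2 unit(s) with Sprinkler ∈ {-2, -1}. Their Growth values: -17, -16. Mean = -16.5.
Difference = -14 − (-16.5) = 2.5.

2.5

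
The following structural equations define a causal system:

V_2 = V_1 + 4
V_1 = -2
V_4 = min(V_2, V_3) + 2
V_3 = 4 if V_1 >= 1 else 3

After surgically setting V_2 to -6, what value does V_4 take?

Under do(V_2=-6), the mechanism V_2 = V_1 + 4 is discarded; V_2 is fixed at -6.
V_3 = 4 if V_1 >= 1 else 3  [with V_1=-2]  = 3
V_4 = min(V_2, V_3) + 2  [with V_2=-6, V_3=3]  = -4

-4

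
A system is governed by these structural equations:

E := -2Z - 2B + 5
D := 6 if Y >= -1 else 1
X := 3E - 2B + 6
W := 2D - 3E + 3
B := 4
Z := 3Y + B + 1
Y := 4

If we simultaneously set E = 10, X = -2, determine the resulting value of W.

The joint intervention fixes E = 10, X = -2, removing each variable's own equation.
D = 6 if Y >= -1 else 1  [with Y=4]  = 6
W = 2D - 3E + 3  [with D=6, E=10]  = -15

-15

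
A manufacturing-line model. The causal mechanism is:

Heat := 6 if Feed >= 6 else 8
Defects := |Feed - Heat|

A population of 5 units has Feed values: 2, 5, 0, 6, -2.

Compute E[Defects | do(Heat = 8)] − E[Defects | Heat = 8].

Every unit gets Heat=8 under the intervention. Defects values become 6, 3, 8, 2, 10; E[Defects|do(Heat=8)] = 5.8.
Observing Heat=8 restricts to units where Heat's equation naturally yields 8: Feed ∈ {2, 5, 0, -2}. In that subpopulation Defects = 6, 3, 8, 10, mean 6.75.
Difference = 5.8 − 6.75 = -0.95.

-0.95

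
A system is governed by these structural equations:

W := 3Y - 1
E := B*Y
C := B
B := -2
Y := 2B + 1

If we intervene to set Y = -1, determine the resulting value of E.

Under do(Y=-1), the mechanism Y := 2B + 1 is discarded; Y is fixed at -1.
E = B*Y  [with B=-2, Y=-1]  = 2

2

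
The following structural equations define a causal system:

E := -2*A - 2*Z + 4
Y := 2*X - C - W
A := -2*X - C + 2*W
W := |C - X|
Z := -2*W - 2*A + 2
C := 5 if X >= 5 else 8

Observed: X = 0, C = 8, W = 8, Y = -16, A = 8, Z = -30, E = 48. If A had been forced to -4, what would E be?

24

Under do(A=-4), the mechanism A := -2*X - C + 2*W is discarded; A is fixed at -4.
C = 5 if X >= 5 else 8  [with X=0]  = 8
W = |C - X|  [with C=8, X=0]  = 8
Z = -2*W - 2*A + 2  [with W=8, A=-4]  = -6
E = -2*A - 2*Z + 4  [with A=-4, Z=-6]  = 24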